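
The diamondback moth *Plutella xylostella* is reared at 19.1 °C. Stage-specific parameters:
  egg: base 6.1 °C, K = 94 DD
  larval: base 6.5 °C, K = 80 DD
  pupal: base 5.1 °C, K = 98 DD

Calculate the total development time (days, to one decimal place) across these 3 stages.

egg: 94 / (19.1 − 6.1) = 94 / 13.0 = 7.231 d.
larval: 80 / (19.1 − 6.5) = 80 / 12.6 = 6.349 d.
pupal: 98 / (19.1 − 5.1) = 98 / 14.0 = 7.000 d.
Sum = 20.580 ≈ 20.6 days.

20.6 days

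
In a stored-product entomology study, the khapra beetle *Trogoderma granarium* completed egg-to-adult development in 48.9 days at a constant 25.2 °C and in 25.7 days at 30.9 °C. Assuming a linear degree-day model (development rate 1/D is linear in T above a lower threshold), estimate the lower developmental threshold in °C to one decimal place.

Under the model K = D·(T − T_b), so D₁·(T₁ − T_b) = D₂·(T₂ − T_b).
48.9·(25.2 − T_b) = 25.7·(30.9 − T_b)
T_b = (48.9·25.2 − 25.7·30.9) / (48.9 − 25.7) = 438.15 / 23.2 = 18.886 °C ≈ 18.9 °C.

18.9 °C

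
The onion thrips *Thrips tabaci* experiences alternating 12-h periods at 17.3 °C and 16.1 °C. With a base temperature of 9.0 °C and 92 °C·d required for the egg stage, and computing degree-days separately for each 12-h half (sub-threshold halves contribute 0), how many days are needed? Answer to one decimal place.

11.9 days

Day half: max(0, 17.3 − 9.0) × 0.5 = 8.3 × 0.5 = 4.15 DD.
Night half: max(0, 16.1 − 9.0) × 0.5 = 7.1 × 0.5 = 3.55 DD.
Per 24 h: 7.70 DD/day.
Duration = 92 / 7.70 = 11.948 ≈ 11.9 days.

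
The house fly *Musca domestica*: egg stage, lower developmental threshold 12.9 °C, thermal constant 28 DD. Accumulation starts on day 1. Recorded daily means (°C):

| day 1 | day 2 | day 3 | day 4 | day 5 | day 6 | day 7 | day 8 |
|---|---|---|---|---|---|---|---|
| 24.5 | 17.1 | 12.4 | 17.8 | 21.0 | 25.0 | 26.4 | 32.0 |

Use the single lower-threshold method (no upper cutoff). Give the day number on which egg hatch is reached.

day 5

Daily DD above 12.9 °C: 11.6, 4.2, 0.0, 4.9, 8.1, 12.1, 13.5, 19.1.
Cumulative: 11.6, 15.8, 15.8, 20.7, 28.8, 40.9, 54.4, 73.5.
The total first reaches 28 DD on day 5.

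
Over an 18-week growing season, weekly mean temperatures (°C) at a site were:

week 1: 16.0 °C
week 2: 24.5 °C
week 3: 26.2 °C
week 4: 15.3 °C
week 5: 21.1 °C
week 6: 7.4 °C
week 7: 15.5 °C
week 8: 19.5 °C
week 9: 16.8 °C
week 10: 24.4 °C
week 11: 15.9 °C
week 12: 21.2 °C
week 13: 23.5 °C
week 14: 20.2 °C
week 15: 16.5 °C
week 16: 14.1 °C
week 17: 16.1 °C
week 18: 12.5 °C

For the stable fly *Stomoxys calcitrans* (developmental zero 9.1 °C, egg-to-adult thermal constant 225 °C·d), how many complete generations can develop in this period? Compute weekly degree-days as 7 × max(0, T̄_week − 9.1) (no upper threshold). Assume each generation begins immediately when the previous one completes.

Weekly DD (7 × max(0, T̄ − 9.1)): 48.3, 107.8, 119.7, 43.4, 84.0, 0.0, 44.8, 72.8, 53.9, 107.1, 47.6, 84.7, 100.8, 77.7, 51.8, 35.0, 49.0, 23.8.
Season total = 1152.2 DD.
Complete generations = ⌊1152.2 / 225⌋ = 5.

5 generations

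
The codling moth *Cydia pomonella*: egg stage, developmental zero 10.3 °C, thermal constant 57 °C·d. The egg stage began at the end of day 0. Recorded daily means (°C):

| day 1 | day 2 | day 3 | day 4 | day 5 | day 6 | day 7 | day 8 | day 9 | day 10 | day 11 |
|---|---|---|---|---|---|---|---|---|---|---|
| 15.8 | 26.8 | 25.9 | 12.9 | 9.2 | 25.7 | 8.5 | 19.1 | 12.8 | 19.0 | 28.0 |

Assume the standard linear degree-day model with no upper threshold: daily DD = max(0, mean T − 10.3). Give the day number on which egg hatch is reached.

day 8

Daily DD above 10.3 °C: 5.5, 16.5, 15.6, 2.6, 0.0, 15.4, 0.0, 8.8, 2.5, 8.7, 17.7.
Cumulative: 5.5, 22.0, 37.6, 40.2, 40.2, 55.6, 55.6, 64.4, 66.9, 75.6, 93.3.
The total first reaches 57 DD on day 8.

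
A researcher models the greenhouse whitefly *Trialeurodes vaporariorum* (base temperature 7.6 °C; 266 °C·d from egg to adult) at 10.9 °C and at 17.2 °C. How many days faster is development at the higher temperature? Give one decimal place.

At 10.9 °C: 266 / (10.9 − 7.6) = 266 / 3.3 = 80.606 d.
At 17.2 °C: 266 / (17.2 − 7.6) = 266 / 9.6 = 27.708 d.
Difference = |80.606 − 27.708| = 52.898 ≈ 52.9 days.

52.9 days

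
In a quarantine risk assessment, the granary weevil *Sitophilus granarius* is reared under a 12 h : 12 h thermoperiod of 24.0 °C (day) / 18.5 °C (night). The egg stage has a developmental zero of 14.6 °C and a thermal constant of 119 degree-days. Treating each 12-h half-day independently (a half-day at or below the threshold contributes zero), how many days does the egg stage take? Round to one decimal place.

17.9 days

Day half: max(0, 24.0 − 14.6) × 0.5 = 9.4 × 0.5 = 4.70 DD.
Night half: max(0, 18.5 − 14.6) × 0.5 = 3.9 × 0.5 = 1.95 DD.
Per 24 h: 6.65 DD/day.
Duration = 119 / 6.65 = 17.895 ≈ 17.9 days.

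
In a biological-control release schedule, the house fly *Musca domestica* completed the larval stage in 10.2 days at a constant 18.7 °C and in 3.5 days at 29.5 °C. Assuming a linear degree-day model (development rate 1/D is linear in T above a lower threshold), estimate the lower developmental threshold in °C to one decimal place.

13.1 °C

Under the model K = D·(T − T_b), so D₁·(T₁ − T_b) = D₂·(T₂ − T_b).
10.2·(18.7 − T_b) = 3.5·(29.5 − T_b)
T_b = (10.2·18.7 − 3.5·29.5) / (10.2 − 3.5) = 87.49 / 6.7 = 13.058 °C ≈ 13.1 °C.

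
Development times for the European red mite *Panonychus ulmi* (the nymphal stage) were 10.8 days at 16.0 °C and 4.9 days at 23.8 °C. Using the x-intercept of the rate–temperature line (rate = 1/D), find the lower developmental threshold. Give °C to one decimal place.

Under the model K = D·(T − T_b), so D₁·(T₁ − T_b) = D₂·(T₂ − T_b).
10.8·(16.0 − T_b) = 4.9·(23.8 − T_b)
T_b = (10.8·16.0 − 4.9·23.8) / (10.8 − 4.9) = 56.18 / 5.9 = 9.522 °C ≈ 9.5 °C.

9.5 °C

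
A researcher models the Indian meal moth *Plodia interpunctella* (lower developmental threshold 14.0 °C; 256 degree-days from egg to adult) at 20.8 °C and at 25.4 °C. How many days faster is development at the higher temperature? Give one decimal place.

15.2 days

At 20.8 °C: 256 / (20.8 − 14.0) = 256 / 6.8 = 37.647 d.
At 25.4 °C: 256 / (25.4 − 14.0) = 256 / 11.4 = 22.456 d.
Difference = |37.647 − 22.456| = 15.191 ≈ 15.2 days.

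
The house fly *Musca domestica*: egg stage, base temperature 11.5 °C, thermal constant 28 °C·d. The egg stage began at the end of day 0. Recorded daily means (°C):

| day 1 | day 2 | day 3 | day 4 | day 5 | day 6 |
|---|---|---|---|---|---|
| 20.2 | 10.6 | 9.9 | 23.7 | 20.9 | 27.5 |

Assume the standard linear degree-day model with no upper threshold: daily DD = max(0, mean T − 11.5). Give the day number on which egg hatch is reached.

Daily DD above 11.5 °C: 8.7, 0.0, 0.0, 12.2, 9.4, 16.0.
Cumulative: 8.7, 8.7, 8.7, 20.9, 30.3, 46.3.
The total first reaches 28 DD on day 5.

day 5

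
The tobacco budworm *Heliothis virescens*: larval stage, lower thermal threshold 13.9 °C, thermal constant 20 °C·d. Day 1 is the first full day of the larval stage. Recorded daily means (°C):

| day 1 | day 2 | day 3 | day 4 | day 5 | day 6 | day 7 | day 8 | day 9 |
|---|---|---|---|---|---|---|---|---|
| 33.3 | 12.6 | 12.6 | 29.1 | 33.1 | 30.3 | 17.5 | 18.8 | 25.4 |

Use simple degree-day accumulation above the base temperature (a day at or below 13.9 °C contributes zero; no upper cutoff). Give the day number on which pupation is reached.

Daily DD above 13.9 °C: 19.4, 0.0, 0.0, 15.2, 19.2, 16.4, 3.6, 4.9, 11.5.
Cumulative: 19.4, 19.4, 19.4, 34.6, 53.8, 70.2, 73.8, 78.7, 90.2.
The total first reaches 20 DD on day 4.

day 4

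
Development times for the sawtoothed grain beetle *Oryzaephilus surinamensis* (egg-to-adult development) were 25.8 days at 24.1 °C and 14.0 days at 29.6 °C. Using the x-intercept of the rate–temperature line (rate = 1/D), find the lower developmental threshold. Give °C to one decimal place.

Equal thermal constants: D₁(T₁ − T_b) = D₂(T₂ − T_b).
25.8·(24.1 − T_b) = 14.0·(29.6 − T_b)
T_b = (25.8·24.1 − 14.0·29.6) / (25.8 − 14.0) = 207.38 / 11.8 = 17.575 °C ≈ 17.6 °C.

17.6 °C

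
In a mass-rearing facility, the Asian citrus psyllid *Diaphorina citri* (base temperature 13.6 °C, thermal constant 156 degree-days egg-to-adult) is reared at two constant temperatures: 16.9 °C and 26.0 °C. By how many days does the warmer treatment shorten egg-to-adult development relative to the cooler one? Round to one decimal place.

34.7 days

At 16.9 °C: 156 / (16.9 − 13.6) = 156 / 3.3 = 47.273 d.
At 26.0 °C: 156 / (26.0 − 13.6) = 156 / 12.4 = 12.581 d.
Difference = |47.273 − 12.581| = 34.692 ≈ 34.7 days.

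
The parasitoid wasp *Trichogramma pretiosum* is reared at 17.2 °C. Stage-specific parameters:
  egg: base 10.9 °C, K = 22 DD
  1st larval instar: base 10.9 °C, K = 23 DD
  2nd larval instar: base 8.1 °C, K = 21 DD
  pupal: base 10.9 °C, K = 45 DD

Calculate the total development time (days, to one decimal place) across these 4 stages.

egg: 22 / (17.2 − 10.9) = 22 / 6.3 = 3.492 d.
1st larval instar: 23 / (17.2 − 10.9) = 23 / 6.3 = 3.651 d.
2nd larval instar: 21 / (17.2 − 8.1) = 21 / 9.1 = 2.308 d.
pupal: 45 / (17.2 − 10.9) = 45 / 6.3 = 7.143 d.
Sum = 16.593 ≈ 16.6 days.

16.6 days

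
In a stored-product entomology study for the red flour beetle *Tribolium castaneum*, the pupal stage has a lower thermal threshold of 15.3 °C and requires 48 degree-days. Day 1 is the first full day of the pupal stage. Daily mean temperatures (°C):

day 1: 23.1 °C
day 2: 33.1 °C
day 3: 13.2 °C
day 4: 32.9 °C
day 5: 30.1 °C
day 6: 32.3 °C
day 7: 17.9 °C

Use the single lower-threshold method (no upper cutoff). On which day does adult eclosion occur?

day 5

Daily DD above 15.3 °C: 7.8, 17.8, 0.0, 17.6, 14.8, 17.0, 2.6.
Cumulative: 7.8, 25.6, 25.6, 43.2, 58.0, 75.0, 77.6.
The total first reaches 48 DD on day 5.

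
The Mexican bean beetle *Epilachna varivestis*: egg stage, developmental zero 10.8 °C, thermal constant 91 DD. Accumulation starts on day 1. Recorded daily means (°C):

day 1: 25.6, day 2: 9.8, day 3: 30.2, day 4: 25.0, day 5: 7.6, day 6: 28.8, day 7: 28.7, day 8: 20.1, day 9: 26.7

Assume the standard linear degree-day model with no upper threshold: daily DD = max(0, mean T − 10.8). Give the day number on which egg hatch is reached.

day 8

Daily DD above 10.8 °C: 14.8, 0.0, 19.4, 14.2, 0.0, 18.0, 17.9, 9.3, 15.9.
Cumulative: 14.8, 14.8, 34.2, 48.4, 48.4, 66.4, 84.3, 93.6, 109.5.
The total first reaches 91 DD on day 8.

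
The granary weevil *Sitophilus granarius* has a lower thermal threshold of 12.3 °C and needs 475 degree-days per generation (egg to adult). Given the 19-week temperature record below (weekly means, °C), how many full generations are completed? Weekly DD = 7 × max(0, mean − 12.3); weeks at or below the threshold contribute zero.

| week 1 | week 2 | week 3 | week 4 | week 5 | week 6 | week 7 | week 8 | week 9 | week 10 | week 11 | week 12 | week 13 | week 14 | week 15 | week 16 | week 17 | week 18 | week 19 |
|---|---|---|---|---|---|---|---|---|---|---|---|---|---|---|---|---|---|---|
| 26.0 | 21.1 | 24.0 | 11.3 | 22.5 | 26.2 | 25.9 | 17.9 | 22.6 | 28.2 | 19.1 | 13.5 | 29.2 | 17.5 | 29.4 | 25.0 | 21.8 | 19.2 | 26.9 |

Weekly DD (7 × max(0, T̄ − 12.3)): 95.9, 61.6, 81.9, 0.0, 71.4, 97.3, 95.2, 39.2, 72.1, 111.3, 47.6, 8.4, 118.3, 36.4, 119.7, 88.9, 66.5, 48.3, 102.2.
Season total = 1362.2 DD.
Complete generations = ⌊1362.2 / 475⌋ = 2.

2 generations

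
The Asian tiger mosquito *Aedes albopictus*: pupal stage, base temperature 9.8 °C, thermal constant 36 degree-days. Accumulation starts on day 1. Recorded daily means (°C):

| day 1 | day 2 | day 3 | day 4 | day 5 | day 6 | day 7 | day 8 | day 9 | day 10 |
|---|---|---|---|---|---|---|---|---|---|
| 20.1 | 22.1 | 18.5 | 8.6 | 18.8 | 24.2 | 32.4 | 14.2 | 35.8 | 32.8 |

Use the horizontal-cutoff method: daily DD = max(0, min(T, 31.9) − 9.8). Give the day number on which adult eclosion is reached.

Daily DD above 9.8 °C (capped at 22.1): 10.3, 12.3, 8.7, 0.0, 9.0, 14.4, 22.1, 4.4, 22.1, 22.1.
Cumulative: 10.3, 22.6, 31.3, 31.3, 40.3, 54.7, 76.8, 81.2, 103.3, 125.4.
The total first reaches 36 DD on day 5.

day 5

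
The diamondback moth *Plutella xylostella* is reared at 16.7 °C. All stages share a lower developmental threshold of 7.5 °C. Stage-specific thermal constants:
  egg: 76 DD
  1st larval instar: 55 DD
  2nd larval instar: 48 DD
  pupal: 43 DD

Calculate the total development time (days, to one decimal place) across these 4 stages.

Daily accumulation at 16.7 °C = 16.7 − 7.5 = 9.2 DD/day.
Total K = 76 + 55 + 48 + 43 = 222 DD.
Total duration = 222 / 9.2 = 24.130 ≈ 24.1 days.

24.1 days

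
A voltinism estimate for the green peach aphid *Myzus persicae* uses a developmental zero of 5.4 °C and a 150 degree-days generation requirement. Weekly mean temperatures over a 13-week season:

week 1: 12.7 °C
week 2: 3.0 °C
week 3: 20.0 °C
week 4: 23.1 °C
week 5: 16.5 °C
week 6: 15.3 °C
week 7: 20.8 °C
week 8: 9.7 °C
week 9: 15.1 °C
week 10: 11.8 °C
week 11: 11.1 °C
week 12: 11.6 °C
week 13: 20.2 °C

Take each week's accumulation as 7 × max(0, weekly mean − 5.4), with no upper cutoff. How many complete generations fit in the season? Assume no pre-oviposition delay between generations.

Weekly DD (7 × max(0, T̄ − 5.4)): 51.1, 0.0, 102.2, 123.9, 77.7, 69.3, 107.8, 30.1, 67.9, 44.8, 39.9, 43.4, 103.6.
Season total = 861.7 DD.
Complete generations = ⌊861.7 / 150⌋ = 5.

5 generations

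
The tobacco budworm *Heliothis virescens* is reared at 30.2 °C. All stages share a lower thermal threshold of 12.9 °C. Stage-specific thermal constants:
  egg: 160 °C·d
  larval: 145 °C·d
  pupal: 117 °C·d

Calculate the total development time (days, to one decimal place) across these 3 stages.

24.4 days

Daily accumulation at 30.2 °C = 30.2 − 12.9 = 17.3 DD/day.
Total K = 160 + 145 + 117 = 422 DD.
Total duration = 422 / 17.3 = 24.393 ≈ 24.4 days.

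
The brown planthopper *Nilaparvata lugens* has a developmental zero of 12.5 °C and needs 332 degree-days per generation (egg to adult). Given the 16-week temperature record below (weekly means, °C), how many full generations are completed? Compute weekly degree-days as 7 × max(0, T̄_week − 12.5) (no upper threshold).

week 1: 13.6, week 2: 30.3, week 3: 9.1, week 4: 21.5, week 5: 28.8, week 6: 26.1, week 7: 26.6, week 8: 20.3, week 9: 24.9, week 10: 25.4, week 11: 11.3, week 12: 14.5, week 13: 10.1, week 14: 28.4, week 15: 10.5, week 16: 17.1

Weekly DD (7 × max(0, T̄ − 12.5)): 7.7, 124.6, 0.0, 63.0, 114.1, 95.2, 98.7, 54.6, 86.8, 90.3, 0.0, 14.0, 0.0, 111.3, 0.0, 32.2.
Season total = 892.5 DD.
Complete generations = ⌊892.5 / 332⌋ = 2.

2 generations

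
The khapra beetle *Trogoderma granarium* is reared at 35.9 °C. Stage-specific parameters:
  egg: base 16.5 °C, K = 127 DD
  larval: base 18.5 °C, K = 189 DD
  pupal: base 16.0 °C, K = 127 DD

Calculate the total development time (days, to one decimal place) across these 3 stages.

egg: 127 / (35.9 − 16.5) = 127 / 19.4 = 6.546 d.
larval: 189 / (35.9 − 18.5) = 189 / 17.4 = 10.862 d.
pupal: 127 / (35.9 − 16.0) = 127 / 19.9 = 6.382 d.
Sum = 23.790 ≈ 23.8 days.

23.8 days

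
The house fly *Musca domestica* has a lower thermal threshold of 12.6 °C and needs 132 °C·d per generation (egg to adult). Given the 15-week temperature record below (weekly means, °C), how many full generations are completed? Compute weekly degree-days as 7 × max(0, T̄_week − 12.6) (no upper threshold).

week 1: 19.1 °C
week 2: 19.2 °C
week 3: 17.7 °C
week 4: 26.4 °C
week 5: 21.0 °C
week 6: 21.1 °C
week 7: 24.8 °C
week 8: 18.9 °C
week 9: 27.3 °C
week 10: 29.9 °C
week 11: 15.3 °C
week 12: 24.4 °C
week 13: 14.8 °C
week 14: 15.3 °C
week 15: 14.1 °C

Weekly DD (7 × max(0, T̄ − 12.6)): 45.5, 46.2, 35.7, 96.6, 58.8, 59.5, 85.4, 44.1, 102.9, 121.1, 18.9, 82.6, 15.4, 18.9, 10.5.
Season total = 842.1 DD.
Complete generations = ⌊842.1 / 132⌋ = 6.

6 generations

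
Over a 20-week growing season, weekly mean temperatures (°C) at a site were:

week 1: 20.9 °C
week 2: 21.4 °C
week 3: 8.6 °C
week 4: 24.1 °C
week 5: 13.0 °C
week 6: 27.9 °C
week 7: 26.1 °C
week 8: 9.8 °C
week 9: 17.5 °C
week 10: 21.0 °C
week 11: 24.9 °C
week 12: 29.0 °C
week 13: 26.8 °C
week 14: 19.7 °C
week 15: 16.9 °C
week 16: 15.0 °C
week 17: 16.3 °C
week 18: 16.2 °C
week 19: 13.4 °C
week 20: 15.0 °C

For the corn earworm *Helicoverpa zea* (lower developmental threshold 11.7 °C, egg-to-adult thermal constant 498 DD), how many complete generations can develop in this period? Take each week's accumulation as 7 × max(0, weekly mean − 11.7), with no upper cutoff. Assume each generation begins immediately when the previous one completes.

2 generations

Weekly DD (7 × max(0, T̄ − 11.7)): 64.4, 67.9, 0.0, 86.8, 9.1, 113.4, 100.8, 0.0, 40.6, 65.1, 92.4, 121.1, 105.7, 56.0, 36.4, 23.1, 32.2, 31.5, 11.9, 23.1.
Season total = 1081.5 DD.
Complete generations = ⌊1081.5 / 498⌋ = 2.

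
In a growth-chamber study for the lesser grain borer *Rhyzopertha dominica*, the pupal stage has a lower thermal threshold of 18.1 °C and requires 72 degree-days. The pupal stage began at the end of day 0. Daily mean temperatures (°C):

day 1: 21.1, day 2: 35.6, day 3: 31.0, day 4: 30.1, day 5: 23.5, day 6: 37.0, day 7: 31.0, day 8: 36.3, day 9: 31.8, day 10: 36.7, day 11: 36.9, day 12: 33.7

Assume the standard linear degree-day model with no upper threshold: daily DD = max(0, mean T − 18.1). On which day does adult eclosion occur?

Daily DD above 18.1 °C: 3.0, 17.5, 12.9, 12.0, 5.4, 18.9, 12.9, 18.2, 13.7, 18.6, 18.8, 15.6.
Cumulative: 3.0, 20.5, 33.4, 45.4, 50.8, 69.7, 82.6, 100.8, 114.5, 133.1, 151.9, 167.5.
The total first reaches 72 DD on day 7.

day 7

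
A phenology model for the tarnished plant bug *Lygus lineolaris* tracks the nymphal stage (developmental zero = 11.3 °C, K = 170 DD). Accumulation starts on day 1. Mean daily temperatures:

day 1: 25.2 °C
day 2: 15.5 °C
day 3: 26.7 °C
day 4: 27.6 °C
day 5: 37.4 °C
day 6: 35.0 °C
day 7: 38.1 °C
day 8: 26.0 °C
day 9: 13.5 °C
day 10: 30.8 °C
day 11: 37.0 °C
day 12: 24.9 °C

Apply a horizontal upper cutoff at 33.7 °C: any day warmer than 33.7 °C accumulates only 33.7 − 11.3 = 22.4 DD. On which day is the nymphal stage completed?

day 11

Daily DD above 11.3 °C (capped at 22.4): 13.9, 4.2, 15.4, 16.3, 22.4, 22.4, 22.4, 14.7, 2.2, 19.5, 22.4, 13.6.
Cumulative: 13.9, 18.1, 33.5, 49.8, 72.2, 94.6, 117.0, 131.7, 133.9, 153.4, 175.8, 189.4.
The total first reaches 170 DD on day 11.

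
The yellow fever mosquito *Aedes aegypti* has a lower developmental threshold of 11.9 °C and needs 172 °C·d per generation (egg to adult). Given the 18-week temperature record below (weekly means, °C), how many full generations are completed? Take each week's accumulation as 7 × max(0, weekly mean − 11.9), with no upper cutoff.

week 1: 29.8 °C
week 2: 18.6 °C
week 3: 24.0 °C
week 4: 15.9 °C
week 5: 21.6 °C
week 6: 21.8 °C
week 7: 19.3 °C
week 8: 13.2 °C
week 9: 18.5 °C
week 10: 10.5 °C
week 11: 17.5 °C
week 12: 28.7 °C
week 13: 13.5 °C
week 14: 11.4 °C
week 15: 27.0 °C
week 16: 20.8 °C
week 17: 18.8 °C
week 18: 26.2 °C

Weekly DD (7 × max(0, T̄ − 11.9)): 125.3, 46.9, 84.7, 28.0, 67.9, 69.3, 51.8, 9.1, 46.2, 0.0, 39.2, 117.6, 11.2, 0.0, 105.7, 62.3, 48.3, 100.1.
Season total = 1013.6 DD.
Complete generations = ⌊1013.6 / 172⌋ = 5.

5 generations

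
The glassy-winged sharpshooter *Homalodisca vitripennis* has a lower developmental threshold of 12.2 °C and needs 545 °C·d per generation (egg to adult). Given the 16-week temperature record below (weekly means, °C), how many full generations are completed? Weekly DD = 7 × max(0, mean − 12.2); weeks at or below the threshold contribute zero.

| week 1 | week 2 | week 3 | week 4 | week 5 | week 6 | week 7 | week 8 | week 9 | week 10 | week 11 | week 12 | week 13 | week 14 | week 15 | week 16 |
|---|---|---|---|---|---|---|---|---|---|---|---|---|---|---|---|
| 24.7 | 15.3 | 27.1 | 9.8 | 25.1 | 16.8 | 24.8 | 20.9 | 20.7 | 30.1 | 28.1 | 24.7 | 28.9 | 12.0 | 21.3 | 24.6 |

2 generations

Weekly DD (7 × max(0, T̄ − 12.2)): 87.5, 21.7, 104.3, 0.0, 90.3, 32.2, 88.2, 60.9, 59.5, 125.3, 111.3, 87.5, 116.9, 0.0, 63.7, 86.8.
Season total = 1136.1 DD.
Complete generations = ⌊1136.1 / 545⌋ = 2.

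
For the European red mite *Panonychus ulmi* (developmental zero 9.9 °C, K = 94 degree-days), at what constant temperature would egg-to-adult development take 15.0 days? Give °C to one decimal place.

16.2 °C

Required daily accumulation = 94 / 15.0 = 6.267 DD/day.
T = T_base + 6.267 = 9.9 + 6.267 = 16.167 ≈ 16.2 °C.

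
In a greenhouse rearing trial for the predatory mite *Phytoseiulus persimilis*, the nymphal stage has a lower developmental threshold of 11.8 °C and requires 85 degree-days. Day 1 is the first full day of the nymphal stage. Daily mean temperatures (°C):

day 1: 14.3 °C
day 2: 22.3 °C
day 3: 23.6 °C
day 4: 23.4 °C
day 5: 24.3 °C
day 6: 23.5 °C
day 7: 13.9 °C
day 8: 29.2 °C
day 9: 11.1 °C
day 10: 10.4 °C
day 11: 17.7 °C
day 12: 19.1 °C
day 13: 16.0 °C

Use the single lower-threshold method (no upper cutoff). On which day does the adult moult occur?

day 11

Daily DD above 11.8 °C: 2.5, 10.5, 11.8, 11.6, 12.5, 11.7, 2.1, 17.4, 0.0, 0.0, 5.9, 7.3, 4.2.
Cumulative: 2.5, 13.0, 24.8, 36.4, 48.9, 60.6, 62.7, 80.1, 80.1, 80.1, 86.0, 93.3, 97.5.
The total first reaches 85 DD on day 11.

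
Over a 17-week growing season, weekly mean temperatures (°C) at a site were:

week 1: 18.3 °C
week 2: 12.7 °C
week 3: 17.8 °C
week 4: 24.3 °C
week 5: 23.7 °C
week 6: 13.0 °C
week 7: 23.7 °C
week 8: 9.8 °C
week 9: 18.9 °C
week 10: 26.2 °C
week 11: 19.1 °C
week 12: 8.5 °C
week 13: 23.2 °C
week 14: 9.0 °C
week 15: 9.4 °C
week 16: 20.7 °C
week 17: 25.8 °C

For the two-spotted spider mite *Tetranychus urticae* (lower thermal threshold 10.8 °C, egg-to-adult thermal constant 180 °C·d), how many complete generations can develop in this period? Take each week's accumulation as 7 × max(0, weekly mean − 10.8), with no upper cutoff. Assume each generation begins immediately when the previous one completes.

Weekly DD (7 × max(0, T̄ − 10.8)): 52.5, 13.3, 49.0, 94.5, 90.3, 15.4, 90.3, 0.0, 56.7, 107.8, 58.1, 0.0, 86.8, 0.0, 0.0, 69.3, 105.0.
Season total = 889.0 DD.
Complete generations = ⌊889.0 / 180⌋ = 4.

4 generations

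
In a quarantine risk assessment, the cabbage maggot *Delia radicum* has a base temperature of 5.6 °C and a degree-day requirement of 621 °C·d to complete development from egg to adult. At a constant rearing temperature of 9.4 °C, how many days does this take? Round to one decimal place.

Daily accumulation = 9.4 − 5.6 = 3.8 DD/day.
Duration = 621 / 3.8 = 163.421 ≈ 163.4 days.

163.4 days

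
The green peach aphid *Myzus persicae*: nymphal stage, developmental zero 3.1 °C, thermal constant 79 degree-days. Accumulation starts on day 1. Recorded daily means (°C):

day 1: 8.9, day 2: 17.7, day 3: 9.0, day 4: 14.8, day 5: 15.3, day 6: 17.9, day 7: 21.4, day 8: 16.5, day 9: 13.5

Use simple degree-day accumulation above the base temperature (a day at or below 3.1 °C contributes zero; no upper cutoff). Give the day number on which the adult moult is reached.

Daily DD above 3.1 °C: 5.8, 14.6, 5.9, 11.7, 12.2, 14.8, 18.3, 13.4, 10.4.
Cumulative: 5.8, 20.4, 26.3, 38.0, 50.2, 65.0, 83.3, 96.7, 107.1.
The total first reaches 79 DD on day 7.

day 7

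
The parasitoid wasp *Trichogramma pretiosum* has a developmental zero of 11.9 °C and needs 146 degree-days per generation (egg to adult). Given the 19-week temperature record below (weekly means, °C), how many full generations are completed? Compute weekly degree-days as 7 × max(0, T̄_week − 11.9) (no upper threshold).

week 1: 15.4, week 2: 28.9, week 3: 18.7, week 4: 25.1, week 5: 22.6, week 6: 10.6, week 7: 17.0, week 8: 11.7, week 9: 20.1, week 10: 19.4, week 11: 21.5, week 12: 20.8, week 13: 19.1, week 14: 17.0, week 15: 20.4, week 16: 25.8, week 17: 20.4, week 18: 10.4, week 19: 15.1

Weekly DD (7 × max(0, T̄ − 11.9)): 24.5, 119.0, 47.6, 92.4, 74.9, 0.0, 35.7, 0.0, 57.4, 52.5, 67.2, 62.3, 50.4, 35.7, 59.5, 97.3, 59.5, 0.0, 22.4.
Season total = 958.3 DD.
Complete generations = ⌊958.3 / 146⌋ = 6.

6 generations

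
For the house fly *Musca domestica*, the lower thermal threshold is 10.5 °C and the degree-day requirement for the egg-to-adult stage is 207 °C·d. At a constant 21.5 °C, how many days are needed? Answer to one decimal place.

Daily accumulation = 21.5 − 10.5 = 11.0 DD/day.
Duration = 207 / 11.0 = 18.818 ≈ 18.8 days.

18.8 days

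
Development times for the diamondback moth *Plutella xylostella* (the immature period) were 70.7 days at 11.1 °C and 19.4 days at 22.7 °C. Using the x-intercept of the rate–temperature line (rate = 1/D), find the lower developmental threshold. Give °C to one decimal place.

6.7 °C

Equal thermal constants: D₁(T₁ − T_b) = D₂(T₂ − T_b).
70.7·(11.1 − T_b) = 19.4·(22.7 − T_b)
T_b = (70.7·11.1 − 19.4·22.7) / (70.7 − 19.4) = 344.39 / 51.3 = 6.713 °C ≈ 6.7 °C.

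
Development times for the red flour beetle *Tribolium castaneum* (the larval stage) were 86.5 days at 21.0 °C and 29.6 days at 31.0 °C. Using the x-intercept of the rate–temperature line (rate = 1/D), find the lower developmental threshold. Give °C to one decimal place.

Linear rate model ⇒ the product D·(T − T_b) is constant across temperatures.
86.5·(21.0 − T_b) = 29.6·(31.0 − T_b)
T_b = (86.5·21.0 − 29.6·31.0) / (86.5 − 29.6) = 898.90 / 56.9 = 15.798 °C ≈ 15.8 °C.

15.8 °C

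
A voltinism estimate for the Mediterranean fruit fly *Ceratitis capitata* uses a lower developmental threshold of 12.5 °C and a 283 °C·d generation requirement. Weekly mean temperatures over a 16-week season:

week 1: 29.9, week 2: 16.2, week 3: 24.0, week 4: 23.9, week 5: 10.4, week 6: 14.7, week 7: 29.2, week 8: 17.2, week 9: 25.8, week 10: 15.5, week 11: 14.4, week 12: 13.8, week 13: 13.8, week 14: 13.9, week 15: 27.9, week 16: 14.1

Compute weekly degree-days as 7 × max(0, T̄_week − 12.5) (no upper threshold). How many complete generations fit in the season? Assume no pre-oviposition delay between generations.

2 generations

Weekly DD (7 × max(0, T̄ − 12.5)): 121.8, 25.9, 80.5, 79.8, 0.0, 15.4, 116.9, 32.9, 93.1, 21.0, 13.3, 9.1, 9.1, 9.8, 107.8, 11.2.
Season total = 747.6 DD.
Complete generations = ⌊747.6 / 283⌋ = 2.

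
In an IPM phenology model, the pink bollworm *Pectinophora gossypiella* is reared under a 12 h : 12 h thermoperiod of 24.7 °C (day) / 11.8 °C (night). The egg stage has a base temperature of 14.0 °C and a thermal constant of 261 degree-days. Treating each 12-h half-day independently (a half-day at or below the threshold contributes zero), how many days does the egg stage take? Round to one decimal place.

48.8 days

Day half: max(0, 24.7 − 14.0) × 0.5 = 10.7 × 0.5 = 5.35 DD.
Night half: max(0, 11.8 − 14.0) × 0.5 = 0.0 × 0.5 = 0.00 DD.
Per 24 h: 5.35 DD/day.
Duration = 261 / 5.35 = 48.785 ≈ 48.8 days.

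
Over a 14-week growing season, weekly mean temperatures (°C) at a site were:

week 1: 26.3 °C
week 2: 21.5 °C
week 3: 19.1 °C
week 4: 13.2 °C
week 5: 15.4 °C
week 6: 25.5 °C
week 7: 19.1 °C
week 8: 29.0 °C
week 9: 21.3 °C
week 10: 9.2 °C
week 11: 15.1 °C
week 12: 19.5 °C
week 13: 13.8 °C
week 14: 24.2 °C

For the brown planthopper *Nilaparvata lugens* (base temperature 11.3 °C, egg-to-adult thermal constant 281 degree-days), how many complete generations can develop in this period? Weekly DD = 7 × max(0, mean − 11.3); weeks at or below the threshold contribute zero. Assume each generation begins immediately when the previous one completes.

Weekly DD (7 × max(0, T̄ − 11.3)): 105.0, 71.4, 54.6, 13.3, 28.7, 99.4, 54.6, 123.9, 70.0, 0.0, 26.6, 57.4, 17.5, 90.3.
Season total = 812.7 DD.
Complete generations = ⌊812.7 / 281⌋ = 2.

2 generations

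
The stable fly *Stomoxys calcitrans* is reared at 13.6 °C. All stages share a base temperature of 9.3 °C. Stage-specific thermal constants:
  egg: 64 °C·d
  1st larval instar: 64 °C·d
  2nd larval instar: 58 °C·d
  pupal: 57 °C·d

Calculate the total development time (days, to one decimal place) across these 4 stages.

56.5 days

Daily accumulation at 13.6 °C = 13.6 − 9.3 = 4.3 DD/day.
Total K = 64 + 64 + 58 + 57 = 243 DD.
Total duration = 243 / 4.3 = 56.512 ≈ 56.5 days.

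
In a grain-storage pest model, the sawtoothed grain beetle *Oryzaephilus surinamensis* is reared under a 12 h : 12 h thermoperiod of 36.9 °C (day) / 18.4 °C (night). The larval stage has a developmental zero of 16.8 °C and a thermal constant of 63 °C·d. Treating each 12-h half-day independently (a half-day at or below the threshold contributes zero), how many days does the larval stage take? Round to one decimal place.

5.8 days

Day half: max(0, 36.9 − 16.8) × 0.5 = 20.1 × 0.5 = 10.05 DD.
Night half: max(0, 18.4 − 16.8) × 0.5 = 1.6 × 0.5 = 0.80 DD.
Per 24 h: 10.85 DD/day.
Duration = 63 / 10.85 = 5.806 ≈ 5.8 days.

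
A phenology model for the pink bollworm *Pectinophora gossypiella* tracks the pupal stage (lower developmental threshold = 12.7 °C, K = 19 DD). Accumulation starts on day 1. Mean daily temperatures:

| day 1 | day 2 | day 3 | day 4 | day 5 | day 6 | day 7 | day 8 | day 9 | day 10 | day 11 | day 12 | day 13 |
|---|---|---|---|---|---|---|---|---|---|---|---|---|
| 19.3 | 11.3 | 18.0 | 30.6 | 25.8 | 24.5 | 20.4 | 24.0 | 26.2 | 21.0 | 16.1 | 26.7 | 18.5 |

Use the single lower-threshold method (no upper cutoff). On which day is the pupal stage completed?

Daily DD above 12.7 °C: 6.6, 0.0, 5.3, 17.9, 13.1, 11.8, 7.7, 11.3, 13.5, 8.3, 3.4, 14.0, 5.8.
Cumulative: 6.6, 6.6, 11.9, 29.8, 42.9, 54.7, 62.4, 73.7, 87.2, 95.5, 98.9, 112.9, 118.7.
The total first reaches 19 DD on day 4.

day 4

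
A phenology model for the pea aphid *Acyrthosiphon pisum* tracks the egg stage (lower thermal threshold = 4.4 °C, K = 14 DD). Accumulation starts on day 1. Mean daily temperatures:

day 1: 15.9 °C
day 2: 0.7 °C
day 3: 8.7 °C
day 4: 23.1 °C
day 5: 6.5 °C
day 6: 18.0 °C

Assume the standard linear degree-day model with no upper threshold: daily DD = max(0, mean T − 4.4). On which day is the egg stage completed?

day 3

Daily DD above 4.4 °C: 11.5, 0.0, 4.3, 18.7, 2.1, 13.6.
Cumulative: 11.5, 11.5, 15.8, 34.5, 36.6, 50.2.
The total first reaches 14 DD on day 3.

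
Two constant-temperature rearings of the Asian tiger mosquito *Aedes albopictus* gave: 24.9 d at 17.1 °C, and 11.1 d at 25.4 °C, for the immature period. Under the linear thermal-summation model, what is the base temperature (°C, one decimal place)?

10.4 °C

Under the model K = D·(T − T_b), so D₁·(T₁ − T_b) = D₂·(T₂ − T_b).
24.9·(17.1 − T_b) = 11.1·(25.4 − T_b)
T_b = (24.9·17.1 − 11.1·25.4) / (24.9 − 11.1) = 143.85 / 13.8 = 10.424 °C ≈ 10.4 °C.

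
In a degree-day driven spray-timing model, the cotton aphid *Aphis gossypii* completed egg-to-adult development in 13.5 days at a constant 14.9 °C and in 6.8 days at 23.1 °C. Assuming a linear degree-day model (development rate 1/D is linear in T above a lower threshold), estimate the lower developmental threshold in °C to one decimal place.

Under the model K = D·(T − T_b), so D₁·(T₁ − T_b) = D₂·(T₂ − T_b).
13.5·(14.9 − T_b) = 6.8·(23.1 − T_b)
T_b = (13.5·14.9 − 6.8·23.1) / (13.5 − 6.8) = 44.07 / 6.7 = 6.578 °C ≈ 6.6 °C.

6.6 °C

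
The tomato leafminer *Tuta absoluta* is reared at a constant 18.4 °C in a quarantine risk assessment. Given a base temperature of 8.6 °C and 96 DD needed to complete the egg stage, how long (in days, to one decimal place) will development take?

Daily accumulation = 18.4 − 8.6 = 9.8 DD/day.
Duration = 96 / 9.8 = 9.796 ≈ 9.8 days.

9.8 days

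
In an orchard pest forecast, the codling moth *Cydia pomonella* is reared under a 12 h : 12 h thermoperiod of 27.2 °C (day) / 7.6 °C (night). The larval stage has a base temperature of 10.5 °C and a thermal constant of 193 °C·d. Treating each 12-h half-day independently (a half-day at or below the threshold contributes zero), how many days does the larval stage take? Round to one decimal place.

Day half: max(0, 27.2 − 10.5) × 0.5 = 16.7 × 0.5 = 8.35 DD.
Night half: max(0, 7.6 − 10.5) × 0.5 = 0.0 × 0.5 = 0.00 DD.
Per 24 h: 8.35 DD/day.
Duration = 193 / 8.35 = 23.114 ≈ 23.1 days.

23.1 days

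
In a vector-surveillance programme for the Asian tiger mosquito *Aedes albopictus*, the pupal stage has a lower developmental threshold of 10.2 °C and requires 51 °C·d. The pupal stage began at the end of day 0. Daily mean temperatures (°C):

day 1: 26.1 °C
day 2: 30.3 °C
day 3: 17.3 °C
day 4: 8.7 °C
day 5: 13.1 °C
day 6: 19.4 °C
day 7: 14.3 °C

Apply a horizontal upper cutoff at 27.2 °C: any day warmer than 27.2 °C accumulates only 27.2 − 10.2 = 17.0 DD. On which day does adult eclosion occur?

day 6

Daily DD above 10.2 °C (capped at 17.0): 15.9, 17.0, 7.1, 0.0, 2.9, 9.2, 4.1.
Cumulative: 15.9, 32.9, 40.0, 40.0, 42.9, 52.1, 56.2.
The total first reaches 51 DD on day 6.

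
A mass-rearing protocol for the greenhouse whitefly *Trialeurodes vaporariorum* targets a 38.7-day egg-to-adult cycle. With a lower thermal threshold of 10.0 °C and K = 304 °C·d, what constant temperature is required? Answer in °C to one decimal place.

17.9 °C

Required daily accumulation = 304 / 38.7 = 7.855 DD/day.
T = T_base + 7.855 = 10.0 + 7.855 = 17.855 ≈ 17.9 °C.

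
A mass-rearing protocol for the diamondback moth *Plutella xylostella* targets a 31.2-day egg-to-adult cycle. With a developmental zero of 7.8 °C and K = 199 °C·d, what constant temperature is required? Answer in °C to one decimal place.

14.2 °C

Required daily accumulation = 199 / 31.2 = 6.378 DD/day.
T = T_base + 6.378 = 7.8 + 6.378 = 14.178 ≈ 14.2 °C.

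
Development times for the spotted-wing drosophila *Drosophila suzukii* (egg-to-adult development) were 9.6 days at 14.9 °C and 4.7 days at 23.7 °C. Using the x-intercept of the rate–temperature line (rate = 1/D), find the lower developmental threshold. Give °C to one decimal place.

Linear rate model ⇒ the product D·(T − T_b) is constant across temperatures.
9.6·(14.9 − T_b) = 4.7·(23.7 − T_b)
T_b = (9.6·14.9 − 4.7·23.7) / (9.6 − 4.7) = 31.65 / 4.9 = 6.459 °C ≈ 6.5 °C.

6.5 °C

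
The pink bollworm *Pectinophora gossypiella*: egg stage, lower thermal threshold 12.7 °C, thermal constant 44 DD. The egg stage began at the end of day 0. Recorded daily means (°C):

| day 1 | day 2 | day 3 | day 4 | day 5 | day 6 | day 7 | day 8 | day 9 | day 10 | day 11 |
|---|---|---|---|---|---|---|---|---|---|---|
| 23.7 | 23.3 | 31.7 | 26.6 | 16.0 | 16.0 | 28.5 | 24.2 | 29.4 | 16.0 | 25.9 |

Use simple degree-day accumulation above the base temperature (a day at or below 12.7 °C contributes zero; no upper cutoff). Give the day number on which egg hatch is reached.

day 4

Daily DD above 12.7 °C: 11.0, 10.6, 19.0, 13.9, 3.3, 3.3, 15.8, 11.5, 16.7, 3.3, 13.2.
Cumulative: 11.0, 21.6, 40.6, 54.5, 57.8, 61.1, 76.9, 88.4, 105.1, 108.4, 121.6.
The total first reaches 44 DD on day 4.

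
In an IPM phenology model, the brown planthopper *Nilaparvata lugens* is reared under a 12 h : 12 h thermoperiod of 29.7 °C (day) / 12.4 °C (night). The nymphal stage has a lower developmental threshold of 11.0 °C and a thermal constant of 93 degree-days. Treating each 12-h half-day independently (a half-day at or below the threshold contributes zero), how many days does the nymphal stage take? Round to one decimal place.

9.3 days

Day half: max(0, 29.7 − 11.0) × 0.5 = 18.7 × 0.5 = 9.35 DD.
Night half: max(0, 12.4 − 11.0) × 0.5 = 1.4 × 0.5 = 0.70 DD.
Per 24 h: 10.05 DD/day.
Duration = 93 / 10.05 = 9.254 ≈ 9.3 days.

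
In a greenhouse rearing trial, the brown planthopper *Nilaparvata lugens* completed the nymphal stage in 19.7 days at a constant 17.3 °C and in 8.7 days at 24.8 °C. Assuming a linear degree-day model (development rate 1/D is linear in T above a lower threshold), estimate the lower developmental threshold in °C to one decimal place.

11.4 °C

Under the model K = D·(T − T_b), so D₁·(T₁ − T_b) = D₂·(T₂ − T_b).
19.7·(17.3 − T_b) = 8.7·(24.8 − T_b)
T_b = (19.7·17.3 − 8.7·24.8) / (19.7 − 8.7) = 125.05 / 11.0 = 11.368 °C ≈ 11.4 °C.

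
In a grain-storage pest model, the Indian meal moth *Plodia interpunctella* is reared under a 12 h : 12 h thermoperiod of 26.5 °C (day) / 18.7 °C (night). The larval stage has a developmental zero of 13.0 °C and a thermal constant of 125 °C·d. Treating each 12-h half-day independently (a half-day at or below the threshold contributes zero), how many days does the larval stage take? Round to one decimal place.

13.0 days

Day half: max(0, 26.5 − 13.0) × 0.5 = 13.5 × 0.5 = 6.75 DD.
Night half: max(0, 18.7 − 13.0) × 0.5 = 5.7 × 0.5 = 2.85 DD.
Per 24 h: 9.60 DD/day.
Duration = 125 / 9.60 = 13.021 ≈ 13.0 days.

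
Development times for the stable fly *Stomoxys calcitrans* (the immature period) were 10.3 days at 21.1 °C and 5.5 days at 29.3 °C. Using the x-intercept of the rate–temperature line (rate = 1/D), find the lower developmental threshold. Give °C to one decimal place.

11.7 °C

Under the model K = D·(T − T_b), so D₁·(T₁ − T_b) = D₂·(T₂ − T_b).
10.3·(21.1 − T_b) = 5.5·(29.3 − T_b)
T_b = (10.3·21.1 − 5.5·29.3) / (10.3 − 5.5) = 56.18 / 4.8 = 11.704 °C ≈ 11.7 °C.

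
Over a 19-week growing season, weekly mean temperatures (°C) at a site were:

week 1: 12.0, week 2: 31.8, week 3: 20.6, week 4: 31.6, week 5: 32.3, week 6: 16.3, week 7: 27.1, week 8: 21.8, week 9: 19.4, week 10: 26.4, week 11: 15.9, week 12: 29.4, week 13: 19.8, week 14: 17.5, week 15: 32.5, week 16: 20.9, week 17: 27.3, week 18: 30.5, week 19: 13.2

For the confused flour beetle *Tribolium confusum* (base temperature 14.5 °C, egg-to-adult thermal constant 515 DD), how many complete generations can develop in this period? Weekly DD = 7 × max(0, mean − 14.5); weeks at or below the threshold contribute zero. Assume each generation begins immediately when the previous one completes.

2 generations

Weekly DD (7 × max(0, T̄ − 14.5)): 0.0, 121.1, 42.7, 119.7, 124.6, 12.6, 88.2, 51.1, 34.3, 83.3, 9.8, 104.3, 37.1, 21.0, 126.0, 44.8, 89.6, 112.0, 0.0.
Season total = 1222.2 DD.
Complete generations = ⌊1222.2 / 515⌋ = 2.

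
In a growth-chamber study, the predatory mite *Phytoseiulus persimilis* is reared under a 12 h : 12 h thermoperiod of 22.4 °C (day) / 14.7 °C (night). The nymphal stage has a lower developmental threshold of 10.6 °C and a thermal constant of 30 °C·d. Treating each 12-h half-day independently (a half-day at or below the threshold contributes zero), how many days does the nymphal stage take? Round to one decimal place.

Day half: max(0, 22.4 − 10.6) × 0.5 = 11.8 × 0.5 = 5.90 DD.
Night half: max(0, 14.7 − 10.6) × 0.5 = 4.1 × 0.5 = 2.05 DD.
Per 24 h: 7.95 DD/day.
Duration = 30 / 7.95 = 3.774 ≈ 3.8 days.

3.8 days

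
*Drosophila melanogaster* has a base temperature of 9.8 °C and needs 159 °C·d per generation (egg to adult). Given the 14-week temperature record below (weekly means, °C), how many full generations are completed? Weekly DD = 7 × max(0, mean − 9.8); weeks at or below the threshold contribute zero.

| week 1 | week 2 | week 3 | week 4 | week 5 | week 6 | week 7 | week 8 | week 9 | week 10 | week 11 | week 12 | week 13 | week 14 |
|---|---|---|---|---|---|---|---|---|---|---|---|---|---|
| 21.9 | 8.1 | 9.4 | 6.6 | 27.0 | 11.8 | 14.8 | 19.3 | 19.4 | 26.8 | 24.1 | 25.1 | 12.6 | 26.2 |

Weekly DD (7 × max(0, T̄ − 9.8)): 84.7, 0.0, 0.0, 0.0, 120.4, 14.0, 35.0, 66.5, 67.2, 119.0, 100.1, 107.1, 19.6, 114.8.
Season total = 848.4 DD.
Complete generations = ⌊848.4 / 159⌋ = 5.

5 generations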